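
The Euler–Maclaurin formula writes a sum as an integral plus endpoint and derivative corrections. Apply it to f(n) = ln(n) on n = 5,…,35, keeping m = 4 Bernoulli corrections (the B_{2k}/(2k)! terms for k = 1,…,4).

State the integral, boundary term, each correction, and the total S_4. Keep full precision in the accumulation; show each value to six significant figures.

∫_5^35 ln(x) dx evaluates to 86.3900.
½[f(5) + f(35)] = ½[1.60944 + 3.55535] = 2.58239.
Running total after boundary: 88.9724.
Correction k=1: B_{2}/2! · (f^{(1)}(35) − f^{(1)}(5)) = 1/12 · (0.0285714 − 0.200000) = -0.0142857.
Partial sum through k=1: 88.9581.
Correction k=2: B_{4}/4! · (f^{(3)}(35) − f^{(3)}(5)) = −1/720 · (4.66472e-05 − 0.0160000) = 2.21574e-05.
Partial sum through k=2: 88.9581.
Correction k=3: B_{6}/6! · (f^{(5)}(35) − f^{(5)}(5)) = 1/30240 · (4.56952e-07 − 0.00768000) = -2.53953e-07.
Partial sum through k=3: 88.9581.
Correction k=4: B_{8}/8! · (f^{(7)}(35) − f^{(7)}(5)) = −1/1209600 · (1.11907e-08 − 0.00921600) = 7.61904e-09.

S_4 ≈ 88.9581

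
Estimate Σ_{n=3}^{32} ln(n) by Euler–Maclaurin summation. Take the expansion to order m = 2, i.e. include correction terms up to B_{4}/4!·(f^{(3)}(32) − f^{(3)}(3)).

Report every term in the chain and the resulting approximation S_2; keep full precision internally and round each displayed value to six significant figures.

S_2 ≈ 80.8648

The integral term ∫_3^32 ln(x) dx = 78.6077.
Boundary: ½(f(3) + f(32)) = ½(1.09861 + 3.46574) = 2.28217.
Running total after boundary: 80.8899.
Correction k=1: B_{2}/2! · (f^{(1)}(32) − f^{(1)}(3)) = 1/12 · (0.0312500 − 0.333333) = -0.0251736.
After k=1: 80.8647.
Correction k=2: B_{4}/4! · (f^{(3)}(32) − f^{(3)}(3)) = −1/720 · (6.10352e-05 − 0.0740741) = 0.000102796.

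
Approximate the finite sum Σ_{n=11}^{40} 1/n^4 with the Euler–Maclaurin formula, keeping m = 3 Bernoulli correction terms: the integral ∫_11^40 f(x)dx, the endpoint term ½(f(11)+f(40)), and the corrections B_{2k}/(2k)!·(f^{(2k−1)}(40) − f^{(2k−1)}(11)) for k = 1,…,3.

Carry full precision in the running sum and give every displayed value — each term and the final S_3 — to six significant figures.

S_3 ≈ 0.000281634

The integral term ∫_11^40 1/x^4 dx = 0.000245230.
Endpoint term: (f(11) + f(40))/2 = (6.83013e-05 + 3.90625e-07)/2 = 3.43460e-05.
Running total after boundary: 0.000279576.
Order-1 term: 1/12 · (-3.90625e-08 − (-2.48369e-05)) = 2.06648e-06.
Running total after k=1: 0.000281642.
Order-2 term: −1/720 · (-7.32422e-10 − (-6.15790e-06)) = -8.55162e-09.
Running total after k=2: 0.000281634.
Order-3 term: 1/30240 · (-2.56348e-11 − (-2.84994e-06)) = 9.42431e-11.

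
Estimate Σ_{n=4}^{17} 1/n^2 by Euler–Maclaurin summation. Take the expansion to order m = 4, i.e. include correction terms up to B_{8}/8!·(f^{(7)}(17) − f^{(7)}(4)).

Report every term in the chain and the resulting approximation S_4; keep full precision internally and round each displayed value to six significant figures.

S_4 ≈ 0.226696

∫_4^17 1/x^2 dx evaluates to 0.191176.
Endpoint term: (f(4) + f(17))/2 = (0.0625000 + 0.00346021)/2 = 0.0329801.
Integral + boundary = 0.224157.
Order-1 term: 1/12 · (-0.000407083 − (-0.0312500)) = 0.00257024.
After k=1: 0.226727.
Order-2 term: −1/720 · (-1.69031e-05 − (-0.0234375)) = -3.25286e-05.
After k=2: 0.226694.
Order-3 term: 1/30240 · (-1.75465e-06 − (-0.0439453)) = 1.45316e-06.
After k=3: 0.226696.
Order-4 term: −1/1209600 · (-3.40001e-07 − (-0.153809)) = -1.27156e-07.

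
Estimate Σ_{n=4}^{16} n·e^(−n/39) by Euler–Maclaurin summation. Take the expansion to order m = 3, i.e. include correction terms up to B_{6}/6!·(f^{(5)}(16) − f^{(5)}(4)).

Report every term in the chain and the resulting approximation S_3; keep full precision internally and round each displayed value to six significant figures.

S_3 ≈ 97.4397

∫_4^16 x·e^(−x/39) dx evaluates to 90.3617.
Boundary: ½(f(4) + f(16)) = ½(3.61008 + 10.6157) = 7.11288.
Integral + boundary = 97.4746.
Order-1 term: 1/12 · (0.391283 − 0.809954) = -0.0348892.
After k=1: 97.4397.
Order-2 term: −1/720 · (0.00112968 − 0.00171926) = 8.18861e-07.
After k=2: 97.4397.
Order-3 term: 1/30240 · (1.31631e-06 − 1.91059e-06) = -1.96521e-11.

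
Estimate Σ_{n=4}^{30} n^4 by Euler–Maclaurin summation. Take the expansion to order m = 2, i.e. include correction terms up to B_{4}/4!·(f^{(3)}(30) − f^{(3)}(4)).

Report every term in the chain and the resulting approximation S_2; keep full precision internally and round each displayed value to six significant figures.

∫_4^30 x^4 dx evaluates to 4.85980e+06.
Boundary: ½(f(4) + f(30)) = ½(256.000 + 810000) = 405128.
So far: 5.26492e+06.
k=1: B_{2}/(2)! × [f^{(1)}(30) − f^{(1)}(4)] = 1/12 × (108000 − 256.000) = 8978.67.
Running total after k=1: 5.27390e+06.
k=2: B_{4}/(4)! × [f^{(3)}(30) − f^{(3)}(4)] = −1/720 × (720.000 − 96.0000) = -0.866667.

S_2 ≈ 5.27390e+06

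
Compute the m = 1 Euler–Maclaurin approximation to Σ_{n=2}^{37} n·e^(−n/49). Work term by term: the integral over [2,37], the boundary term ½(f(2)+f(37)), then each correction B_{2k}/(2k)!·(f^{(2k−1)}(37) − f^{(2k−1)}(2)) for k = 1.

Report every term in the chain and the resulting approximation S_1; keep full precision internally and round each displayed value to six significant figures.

S_1 ≈ 428.218

∫_2^37 x·e^(−x/49) dx evaluates to 418.631.
Boundary: ½(f(2) + f(37)) = ½(1.92001 + 17.3886) = 9.65431.
Running total after boundary: 428.285.
k=1: B_{2}/(2)! × [f^{(1)}(37) − f^{(1)}(2)] = 1/12 × (0.115093 − 0.920822) = -0.0671441.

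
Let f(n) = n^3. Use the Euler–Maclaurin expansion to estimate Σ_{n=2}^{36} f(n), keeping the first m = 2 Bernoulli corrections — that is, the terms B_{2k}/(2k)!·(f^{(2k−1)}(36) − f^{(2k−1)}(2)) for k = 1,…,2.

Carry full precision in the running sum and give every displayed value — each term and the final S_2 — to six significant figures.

S_2 ≈ 443555

Integral: ∫_2^36 x^3 dx = 419900.
½[f(2) + f(36)] = ½[8.00000 + 46656.0] = 23332.0.
Integral + boundary = 443232.
Correction k=1: B_{2}/2! · (f^{(1)}(36) − f^{(1)}(2)) = 1/12 · (3888.00 − 12.0000) = 323.000.
After k=1: 443555.
Correction k=2: B_{4}/4! · (f^{(3)}(36) − f^{(3)}(2)) = −1/720 · (6.00000 − 6.00000) = 0.00000.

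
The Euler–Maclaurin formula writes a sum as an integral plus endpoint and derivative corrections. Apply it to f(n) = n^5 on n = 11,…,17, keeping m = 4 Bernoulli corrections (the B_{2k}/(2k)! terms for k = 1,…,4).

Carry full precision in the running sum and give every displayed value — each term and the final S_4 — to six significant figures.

Integral: ∫_11^17 x^5 dx = 3.72767e+06.
½[f(11) + f(17)] = ½[161051 + 1.41986e+06] = 790454.
Integral + boundary = 4.51812e+06.
Order-1 term: 1/12 · (417605 − 73205.0) = 28700.0.
Partial sum through k=1: 4.54682e+06.
Order-2 term: −1/720 · (17340.0 − 7260.00) = -14.0000.
Partial sum through k=2: 4.54681e+06.
Order-3 term: 1/30240 · (120.000 − 120.000) = 0.00000.
Partial sum through k=3: 4.54681e+06.
Order-4 term: −1/1209600 · (0.00000 − 0.00000) = 0.00000.

S_4 ≈ 4.54681e+06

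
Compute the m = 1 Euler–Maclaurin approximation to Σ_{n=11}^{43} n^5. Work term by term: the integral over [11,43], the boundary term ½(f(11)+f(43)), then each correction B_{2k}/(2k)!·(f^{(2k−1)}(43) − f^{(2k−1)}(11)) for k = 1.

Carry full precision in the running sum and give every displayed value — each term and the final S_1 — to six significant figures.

The integral term ∫_11^43 x^5 dx = 1.05327e+09.
½[f(11) + f(43)] = ½[161051 + 1.47008e+08] = 7.35847e+07.
Running total after boundary: 1.12685e+09.
Order-1 term: 1/12 · (1.70940e+07 − 73205.0) = 1.41840e+06.

S_1 ≈ 1.12827e+09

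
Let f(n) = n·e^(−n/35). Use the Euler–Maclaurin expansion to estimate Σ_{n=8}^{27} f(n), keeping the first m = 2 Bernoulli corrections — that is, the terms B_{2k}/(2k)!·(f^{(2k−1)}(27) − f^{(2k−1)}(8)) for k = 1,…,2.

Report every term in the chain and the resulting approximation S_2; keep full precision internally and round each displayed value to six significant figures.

Integral: ∫_8^27 x·e^(−x/35) dx = 194.178.
½[f(8) + f(27)] = ½[6.36536 + 12.4835] = 9.42443.
Integral + boundary = 203.603.
k=1: B_{2}/(2)! × [f^{(1)}(27) − f^{(1)}(8)] = 1/12 × (0.105680 − 0.613802) = -0.0423435.
After k=1: 203.561.
k=2: B_{4}/(4)! × [f^{(3)}(27) − f^{(3)}(8)] = −1/720 × (0.000841130 − 0.00180012) = 1.33192e-06.

S_2 ≈ 203.561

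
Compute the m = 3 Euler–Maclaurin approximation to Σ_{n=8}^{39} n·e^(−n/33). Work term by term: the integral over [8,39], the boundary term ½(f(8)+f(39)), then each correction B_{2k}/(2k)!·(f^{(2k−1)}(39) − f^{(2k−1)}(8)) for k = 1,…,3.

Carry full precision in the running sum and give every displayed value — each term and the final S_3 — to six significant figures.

The integral term ∫_8^39 x·e^(−x/33) dx = 332.962.
Boundary: ½(f(8) + f(39)) = ½(6.27779 + 11.9621) = 9.11994.
Running total after boundary: 342.082.
Order-1 term: 1/12 · (-0.0557674 − 0.594487) = -0.0541879.
Running total after k=1: 342.028.
Order-2 term: −1/720 · (0.000512097 − 0.00198708) = 2.04859e-06.
Running total after k=2: 342.028.
Order-3 term: 1/30240 · (9.87515e-07 − 3.14808e-06) = -7.14474e-11.

S_3 ≈ 342.028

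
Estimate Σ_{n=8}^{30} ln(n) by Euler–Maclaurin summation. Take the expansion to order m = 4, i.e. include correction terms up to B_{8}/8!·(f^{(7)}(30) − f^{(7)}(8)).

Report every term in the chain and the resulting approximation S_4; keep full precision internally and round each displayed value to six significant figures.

The integral term ∫_8^30 ln(x) dx = 63.4004.
Endpoint term: (f(8) + f(30))/2 = (2.07944 + 3.40120)/2 = 2.74032.
Running total after boundary: 66.1407.
Order-1 term: 1/12 · (0.0333333 − 0.125000) = -0.00763889.
Partial sum through k=1: 66.1331.
Order-2 term: −1/720 · (7.40741e-05 − 0.00390625) = 5.32247e-06.
Partial sum through k=2: 66.1331.
Order-3 term: 1/30240 · (9.87654e-07 − 0.000732422) = -2.41876e-08.
Partial sum through k=3: 66.1331.
Order-4 term: −1/1209600 · (3.29218e-08 − 0.000343323) = 2.83804e-10.

S_4 ≈ 66.1331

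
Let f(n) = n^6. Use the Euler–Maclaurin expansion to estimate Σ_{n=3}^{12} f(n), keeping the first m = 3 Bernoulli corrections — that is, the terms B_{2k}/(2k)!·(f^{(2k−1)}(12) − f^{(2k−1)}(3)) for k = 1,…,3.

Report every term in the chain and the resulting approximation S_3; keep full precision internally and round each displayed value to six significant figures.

The integral term ∫_3^12 x^6 dx = 5.11852e+06.
Boundary: ½(f(3) + f(12)) = ½(729.000 + 2.98598e+06) = 1.49336e+06.
Running total after boundary: 6.61187e+06.
k=1: B_{2}/(2)! × [f^{(1)}(12) − f^{(1)}(3)] = 1/12 × (1.49299e+06 − 1458.00) = 124294.
Partial sum through k=1: 6.73617e+06.
k=2: B_{4}/(4)! × [f^{(3)}(12) − f^{(3)}(3)] = −1/720 × (207360 − 3240.00) = -283.500.
Partial sum through k=2: 6.73588e+06.
k=3: B_{6}/(6)! × [f^{(5)}(12) − f^{(5)}(3)] = 1/30240 × (8640.00 − 2160.00) = 0.214286.

S_3 ≈ 6.73588e+06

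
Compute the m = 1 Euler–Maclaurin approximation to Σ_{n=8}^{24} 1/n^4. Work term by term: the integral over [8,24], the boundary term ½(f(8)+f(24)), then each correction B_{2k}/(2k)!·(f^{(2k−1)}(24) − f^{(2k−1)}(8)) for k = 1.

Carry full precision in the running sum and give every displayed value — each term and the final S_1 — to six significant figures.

S_1 ≈ 0.000760637

The integral term ∫_8^24 1/x^4 dx = 0.000626929.
Boundary: ½(f(8) + f(24)) = ½(0.000244141 + 3.01408e-06) = 0.000123577.
Running total after boundary: 0.000750506.
k=1: B_{2}/(2)! × [f^{(1)}(24) − f^{(1)}(8)] = 1/12 × (-5.02347e-07 − (-0.000122070)) = 1.01307e-05.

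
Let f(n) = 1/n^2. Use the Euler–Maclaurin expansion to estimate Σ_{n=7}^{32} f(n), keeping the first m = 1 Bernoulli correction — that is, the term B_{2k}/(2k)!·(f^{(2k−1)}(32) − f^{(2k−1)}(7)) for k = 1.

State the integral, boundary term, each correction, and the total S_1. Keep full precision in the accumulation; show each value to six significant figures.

The integral term ∫_7^32 1/x^2 dx = 0.111607.
Boundary: ½(f(7) + f(32)) = ½(0.0204082 + 0.000976562) = 0.0106924.
Running total after boundary: 0.122300.
k=1: B_{2}/(2)! × [f^{(1)}(32) − f^{(1)}(7)] = 1/12 × (-6.10352e-05 − (-0.00583090)) = 0.000480822.

S_1 ≈ 0.122780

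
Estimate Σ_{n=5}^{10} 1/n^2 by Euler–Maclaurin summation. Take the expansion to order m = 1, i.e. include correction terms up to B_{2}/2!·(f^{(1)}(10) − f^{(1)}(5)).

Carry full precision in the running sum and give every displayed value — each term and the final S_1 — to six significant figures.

∫_5^10 1/x^2 dx evaluates to 0.100000.
Endpoint term: (f(5) + f(10))/2 = (0.0400000 + 0.0100000)/2 = 0.0250000.
So far: 0.125000.
k=1: B_{2}/(2)! × [f^{(1)}(10) − f^{(1)}(5)] = 1/12 × (-0.00200000 − (-0.0160000)) = 0.00116667.

S_1 ≈ 0.126167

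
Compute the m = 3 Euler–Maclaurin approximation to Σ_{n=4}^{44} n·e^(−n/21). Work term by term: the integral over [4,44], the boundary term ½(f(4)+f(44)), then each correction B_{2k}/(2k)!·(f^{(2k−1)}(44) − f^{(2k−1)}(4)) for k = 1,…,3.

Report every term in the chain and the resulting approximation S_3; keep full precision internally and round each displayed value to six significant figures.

S_3 ≈ 270.289

∫_4^44 x·e^(−x/21) dx evaluates to 265.996.
½[f(4) + f(44)] = ½[3.30626 + 5.41380] = 4.36003.
Integral + boundary = 270.356.
Order-1 term: 1/12 · (-0.134759 − 0.669124) = -0.0669903.
Running total after k=1: 270.289.
Order-2 term: −1/720 · (0.000252433 − 0.00526588) = 6.96313e-06.
Running total after k=2: 270.289.
Order-3 term: 1/30240 · (1.83774e-06 − 2.04410e-05) = -6.15187e-10.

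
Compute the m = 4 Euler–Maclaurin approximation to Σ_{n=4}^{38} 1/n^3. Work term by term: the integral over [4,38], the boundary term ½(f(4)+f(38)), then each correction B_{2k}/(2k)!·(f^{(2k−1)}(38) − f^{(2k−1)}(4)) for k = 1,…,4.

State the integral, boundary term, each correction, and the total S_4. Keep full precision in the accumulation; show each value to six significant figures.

∫_4^38 1/x^3 dx evaluates to 0.0309037.
½[f(4) + f(38)] = ½[0.0156250 + 1.82242e-05] = 0.00782161.
So far: 0.0387254.
Order-1 term: 1/12 · (-1.43876e-06 − (-0.0117188)) = 0.000976443.
After k=1: 0.0397018.
Order-2 term: −1/720 · (-1.99274e-08 − (-0.0146484)) = -2.03450e-05.
After k=2: 0.0396814.
Order-3 term: 1/30240 · (-5.79605e-10 − (-0.0384521)) = 1.27157e-06.
After k=3: 0.0396827.
Order-4 term: −1/1209600 · (-2.88999e-11 − (-0.173035)) = -1.43051e-07.

S_4 ≈ 0.0396826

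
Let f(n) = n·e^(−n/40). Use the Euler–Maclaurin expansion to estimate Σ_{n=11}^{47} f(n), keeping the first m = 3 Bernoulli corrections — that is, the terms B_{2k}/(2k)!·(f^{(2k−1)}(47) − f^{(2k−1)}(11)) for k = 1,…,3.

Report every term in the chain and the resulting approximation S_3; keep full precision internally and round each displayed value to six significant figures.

The integral term ∫_11^47 x·e^(−x/40) dx = 474.837.
Boundary: ½(f(11) + f(47)) = ½(8.35529 + 14.5145) = 11.4349.
So far: 486.272.
Correction k=1: B_{2}/2! · (f^{(1)}(47) − f^{(1)}(11)) = 1/12 · (-0.0540433 − 0.550690) = -0.0503944.
Running total after k=1: 486.222.
Correction k=2: B_{4}/4! · (f^{(3)}(47) − f^{(3)}(11)) = −1/720 · (0.000352247 − 0.00129365) = 1.30750e-06.
Running total after k=2: 486.222.
Correction k=3: B_{6}/6! · (f^{(5)}(47) − f^{(5)}(11)) = 1/30240 · (4.61419e-07 − 1.40194e-06) = -3.11020e-11.

S_3 ≈ 486.222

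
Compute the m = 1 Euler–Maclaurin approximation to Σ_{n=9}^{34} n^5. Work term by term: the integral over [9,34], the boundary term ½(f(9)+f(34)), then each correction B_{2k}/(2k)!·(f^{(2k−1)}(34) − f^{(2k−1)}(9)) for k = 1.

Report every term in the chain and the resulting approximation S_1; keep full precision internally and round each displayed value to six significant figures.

S_1 ≈ 2.80680e+08

The integral term ∫_9^34 x^5 dx = 2.57379e+08.
½[f(9) + f(34)] = ½[59049.0 + 4.54354e+07] = 2.27472e+07.
Integral + boundary = 2.80126e+08.
Correction k=1: B_{2}/2! · (f^{(1)}(34) − f^{(1)}(9)) = 1/12 · (6.68168e+06 − 32805.0) = 554073.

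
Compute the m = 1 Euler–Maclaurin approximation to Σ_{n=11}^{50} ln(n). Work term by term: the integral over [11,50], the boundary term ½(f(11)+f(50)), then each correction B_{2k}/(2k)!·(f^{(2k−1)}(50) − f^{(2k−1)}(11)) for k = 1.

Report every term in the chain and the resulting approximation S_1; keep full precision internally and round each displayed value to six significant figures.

S_1 ≈ 133.373

∫_11^50 ln(x) dx evaluates to 130.224.
½[f(11) + f(50)] = ½[2.39790 + 3.91202] = 3.15496.
Integral + boundary = 133.379.
Correction k=1: B_{2}/2! · (f^{(1)}(50) − f^{(1)}(11)) = 1/12 · (0.0200000 − 0.0909091) = -0.00590909.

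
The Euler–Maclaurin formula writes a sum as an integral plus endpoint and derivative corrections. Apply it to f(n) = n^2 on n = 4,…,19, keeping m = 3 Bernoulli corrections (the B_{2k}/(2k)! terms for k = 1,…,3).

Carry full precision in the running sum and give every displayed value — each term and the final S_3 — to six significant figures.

The integral term ∫_4^19 x^2 dx = 2265.00.
Endpoint term: (f(4) + f(19))/2 = (16.0000 + 361.000)/2 = 188.500.
Integral + boundary = 2453.50.
Correction k=1: B_{2}/2! · (f^{(1)}(19) − f^{(1)}(4)) = 1/12 · (38.0000 − 8.00000) = 2.50000.
After k=1: 2456.00.
Correction k=2: B_{4}/4! · (f^{(3)}(19) − f^{(3)}(4)) = −1/720 · (0.00000 − 0.00000) = 0.00000.
After k=2: 2456.00.
Correction k=3: B_{6}/6! · (f^{(5)}(19) − f^{(5)}(4)) = 1/30240 · (0.00000 − 0.00000) = 0.00000.

S_3 ≈ 2456.00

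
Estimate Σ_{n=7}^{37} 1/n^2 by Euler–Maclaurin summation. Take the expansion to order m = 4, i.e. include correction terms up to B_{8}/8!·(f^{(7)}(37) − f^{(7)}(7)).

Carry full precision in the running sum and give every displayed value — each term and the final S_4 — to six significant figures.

The integral term ∫_7^37 1/x^2 dx = 0.115830.
Boundary: ½(f(7) + f(37)) = ½(0.0204082 + 0.000730460) = 0.0105693.
Running total after boundary: 0.126399.
Correction k=1: B_{2}/2! · (f^{(1)}(37) − f^{(1)}(7)) = 1/12 · (-3.94843e-05 − (-0.00583090)) = 0.000482618.
After k=1: 0.126882.
Correction k=2: B_{4}/4! · (f^{(3)}(37) − f^{(3)}(7)) = −1/720 · (-3.46101e-07 − (-0.00142798)) = -1.98282e-06.
After k=2: 0.126880.
Correction k=3: B_{6}/6! · (f^{(5)}(37) − f^{(5)}(7)) = 1/30240 · (-7.58439e-09 − (-0.000874271)) = 2.89108e-08.
After k=3: 0.126880.
Correction k=4: B_{8}/8! · (f^{(7)}(37) − f^{(7)}(7)) = −1/1209600 · (-3.10245e-10 − (-0.000999167)) = -8.26031e-10.

S_4 ≈ 0.126880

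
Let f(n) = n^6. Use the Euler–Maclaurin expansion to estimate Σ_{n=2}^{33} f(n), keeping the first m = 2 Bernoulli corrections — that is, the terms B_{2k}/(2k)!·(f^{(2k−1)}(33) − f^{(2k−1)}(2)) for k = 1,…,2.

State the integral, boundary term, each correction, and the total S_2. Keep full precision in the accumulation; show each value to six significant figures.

S_2 ≈ 6.75364e+09

Integral: ∫_2^33 x^6 dx = 6.08835e+09.
½[f(2) + f(33)] = ½[64.0000 + 1.29147e+09] = 6.45734e+08.
Integral + boundary = 6.73408e+09.
Correction k=1: B_{2}/2! · (f^{(1)}(33) − f^{(1)}(2)) = 1/12 · (2.34812e+08 − 192.000) = 1.95677e+07.
Running total after k=1: 6.75365e+09.
Correction k=2: B_{4}/4! · (f^{(3)}(33) − f^{(3)}(2)) = −1/720 · (4.31244e+06 − 960.000) = -5988.17.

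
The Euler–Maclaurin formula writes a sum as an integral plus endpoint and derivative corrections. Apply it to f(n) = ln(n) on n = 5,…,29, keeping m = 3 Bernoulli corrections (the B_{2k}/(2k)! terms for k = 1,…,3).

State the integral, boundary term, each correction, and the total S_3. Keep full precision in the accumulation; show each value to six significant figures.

∫_5^29 ln(x) dx evaluates to 65.6044.
Endpoint term: (f(5) + f(29))/2 = (1.60944 + 3.36730)/2 = 2.48837.
Integral + boundary = 68.0928.
Correction k=1: B_{2}/2! · (f^{(1)}(29) − f^{(1)}(5)) = 1/12 · (0.0344828 − 0.200000) = -0.0137931.
Running total after k=1: 68.0790.
Correction k=2: B_{4}/4! · (f^{(3)}(29) − f^{(3)}(5)) = −1/720 · (8.20042e-05 − 0.0160000) = 2.21083e-05.
Running total after k=2: 68.0790.
Correction k=3: B_{6}/6! · (f^{(5)}(29) − f^{(5)}(5)) = 1/30240 · (1.17010e-06 − 0.00768000) = -2.53930e-07.

S_3 ≈ 68.0790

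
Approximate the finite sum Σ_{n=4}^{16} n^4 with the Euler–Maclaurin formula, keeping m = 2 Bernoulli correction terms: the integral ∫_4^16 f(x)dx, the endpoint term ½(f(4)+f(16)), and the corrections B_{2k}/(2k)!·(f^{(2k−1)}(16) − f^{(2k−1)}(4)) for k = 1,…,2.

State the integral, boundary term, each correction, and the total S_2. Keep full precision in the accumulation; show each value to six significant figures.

The integral term ∫_4^16 x^4 dx = 209510.
Endpoint term: (f(4) + f(16))/2 = (256.000 + 65536.0)/2 = 32896.0.
So far: 242406.
Order-1 term: 1/12 · (16384.0 − 256.000) = 1344.00.
After k=1: 243750.
Order-2 term: −1/720 · (384.000 − 96.0000) = -0.400000.

S_2 ≈ 243750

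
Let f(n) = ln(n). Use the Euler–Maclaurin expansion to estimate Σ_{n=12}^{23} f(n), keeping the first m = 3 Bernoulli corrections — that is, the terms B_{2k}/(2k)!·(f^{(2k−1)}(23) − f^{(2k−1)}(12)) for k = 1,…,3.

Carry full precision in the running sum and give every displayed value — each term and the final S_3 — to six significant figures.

S_3 ≈ 34.1044

The integral term ∫_12^23 ln(x) dx = 31.2975.
Endpoint term: (f(12) + f(23))/2 = (2.48491 + 3.13549)/2 = 2.81020.
Running total after boundary: 34.1077.
Order-1 term: 1/12 · (0.0434783 − 0.0833333) = -0.00332126.
After k=1: 34.1044.
Order-2 term: −1/720 · (0.000164379 − 0.00115741) = 1.37921e-06.
After k=2: 34.1044.
Order-3 term: 1/30240 · (3.72883e-06 − 9.64506e-05) = -3.06620e-09.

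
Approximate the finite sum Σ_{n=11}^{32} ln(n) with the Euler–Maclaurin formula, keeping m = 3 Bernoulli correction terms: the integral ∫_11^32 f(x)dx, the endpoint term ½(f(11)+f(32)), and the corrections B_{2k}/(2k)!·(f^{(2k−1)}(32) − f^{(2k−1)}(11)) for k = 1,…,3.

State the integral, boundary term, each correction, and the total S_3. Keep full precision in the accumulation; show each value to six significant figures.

The integral term ∫_11^32 ln(x) dx = 63.5267.
½[f(11) + f(32)] = ½[2.39790 + 3.46574] = 2.93182.
So far: 66.4585.
Correction k=1: B_{2}/2! · (f^{(1)}(32) − f^{(1)}(11)) = 1/12 · (0.0312500 − 0.0909091) = -0.00497159.
After k=1: 66.4535.
Correction k=2: B_{4}/4! · (f^{(3)}(32) − f^{(3)}(11)) = −1/720 · (6.10352e-05 − 0.00150263) = 2.00221e-06.
After k=2: 66.4535.
Correction k=3: B_{6}/6! · (f^{(5)}(32) − f^{(5)}(11)) = 1/30240 · (7.15256e-07 − 0.000149021) = -4.90429e-09.

S_3 ≈ 66.4535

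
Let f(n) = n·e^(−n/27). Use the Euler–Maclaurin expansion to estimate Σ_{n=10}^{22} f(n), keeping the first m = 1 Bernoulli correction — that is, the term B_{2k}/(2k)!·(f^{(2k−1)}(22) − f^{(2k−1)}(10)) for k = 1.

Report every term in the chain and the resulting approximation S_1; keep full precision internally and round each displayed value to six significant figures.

S_1 ≈ 112.361

The integral term ∫_10^22 x·e^(−x/27) dx = 104.068.
Endpoint term: (f(10) + f(22))/2 = (6.90479 + 9.73987)/2 = 8.32233.
So far: 112.390.
Order-1 term: 1/12 · (0.0819854 − 0.434746) = -0.0293967.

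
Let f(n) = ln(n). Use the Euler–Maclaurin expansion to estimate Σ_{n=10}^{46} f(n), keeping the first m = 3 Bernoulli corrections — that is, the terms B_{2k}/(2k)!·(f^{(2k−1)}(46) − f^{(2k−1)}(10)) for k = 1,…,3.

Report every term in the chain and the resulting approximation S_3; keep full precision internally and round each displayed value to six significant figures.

Integral: ∫_10^46 ln(x) dx = 117.092.
½[f(10) + f(46)] = ½[2.30259 + 3.82864] = 3.06561.
So far: 120.157.
k=1: B_{2}/(2)! × [f^{(1)}(46) − f^{(1)}(10)] = 1/12 × (0.0217391 − 0.100000) = -0.00652174.
After k=1: 120.151.
k=2: B_{4}/(4)! × [f^{(3)}(46) − f^{(3)}(10)] = −1/720 × (2.05474e-05 − 0.00200000) = 2.74924e-06.
After k=2: 120.151.
k=3: B_{6}/(6)! × [f^{(5)}(46) − f^{(5)}(10)] = 1/30240 × (1.16526e-07 − 0.000240000) = -7.93265e-09.

S_3 ≈ 120.151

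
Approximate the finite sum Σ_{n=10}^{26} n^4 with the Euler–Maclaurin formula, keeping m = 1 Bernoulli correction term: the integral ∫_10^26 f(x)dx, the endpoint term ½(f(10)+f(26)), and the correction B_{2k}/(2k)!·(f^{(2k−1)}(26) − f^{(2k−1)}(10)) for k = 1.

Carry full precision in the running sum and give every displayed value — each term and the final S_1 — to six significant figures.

S_1 ≈ 2.59529e+06

∫_10^26 x^4 dx evaluates to 2.35628e+06.
Endpoint term: (f(10) + f(26))/2 = (10000.0 + 456976)/2 = 233488.
Running total after boundary: 2.58976e+06.
Order-1 term: 1/12 · (70304.0 − 4000.00) = 5525.33.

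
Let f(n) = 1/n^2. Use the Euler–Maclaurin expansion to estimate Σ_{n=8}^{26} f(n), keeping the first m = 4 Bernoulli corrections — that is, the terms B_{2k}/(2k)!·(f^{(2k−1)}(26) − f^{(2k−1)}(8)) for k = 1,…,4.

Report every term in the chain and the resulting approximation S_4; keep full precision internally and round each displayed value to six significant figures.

∫_8^26 1/x^2 dx evaluates to 0.0865385.
Endpoint term: (f(8) + f(26))/2 = (0.0156250 + 0.00147929)/2 = 0.00855214.
Running total after boundary: 0.0950906.
Order-1 term: 1/12 · (-0.000113792 − (-0.00390625)) = 0.000316038.
Running total after k=1: 0.0954066.
Order-2 term: −1/720 · (-2.01997e-06 − (-0.000732422)) = -1.01445e-06.
Running total after k=2: 0.0954056.
Order-3 term: 1/30240 · (-8.96436e-08 − (-0.000343323)) = 1.13503e-08.
Running total after k=3: 0.0954056.
Order-4 term: −1/1209600 · (-7.42609e-09 − (-0.000300407)) = -2.48347e-10.

S_4 ≈ 0.0954056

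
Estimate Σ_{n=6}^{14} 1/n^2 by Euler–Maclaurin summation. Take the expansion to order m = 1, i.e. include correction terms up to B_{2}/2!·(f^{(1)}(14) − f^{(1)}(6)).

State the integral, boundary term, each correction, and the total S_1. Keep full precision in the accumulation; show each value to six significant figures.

∫_6^14 1/x^2 dx evaluates to 0.0952381.
Boundary: ½(f(6) + f(14)) = ½(0.0277778 + 0.00510204) = 0.0164399.
Integral + boundary = 0.111678.
Order-1 term: 1/12 · (-0.000728863 − (-0.00925926)) = 0.000710866.

S_1 ≈ 0.112389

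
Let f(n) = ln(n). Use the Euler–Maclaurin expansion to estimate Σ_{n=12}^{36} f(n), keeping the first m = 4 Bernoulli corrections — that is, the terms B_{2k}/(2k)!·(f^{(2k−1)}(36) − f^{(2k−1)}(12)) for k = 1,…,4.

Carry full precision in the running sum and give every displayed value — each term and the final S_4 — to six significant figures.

Integral: ∫_12^36 ln(x) dx = 75.1878.
Boundary: ½(f(12) + f(36)) = ½(2.48491 + 3.58352) = 3.03421.
Running total after boundary: 78.2220.
k=1: B_{2}/(2)! × [f^{(1)}(36) − f^{(1)}(12)] = 1/12 × (0.0277778 − 0.0833333) = -0.00462963.
Partial sum through k=1: 78.2174.
k=2: B_{4}/(4)! × [f^{(3)}(36) − f^{(3)}(12)] = −1/720 × (4.28669e-05 − 0.00115741) = 1.54797e-06.
Partial sum through k=2: 78.2174.
k=3: B_{6}/(6)! × [f^{(5)}(36) − f^{(5)}(12)] = 1/30240 × (3.96916e-07 − 9.64506e-05) = -3.17638e-09.
Partial sum through k=3: 78.2174.
k=4: B_{8}/(8)! × [f^{(7)}(36) − f^{(7)}(12)] = −1/1209600 × (9.18787e-09 − 2.00939e-05) = 1.66044e-11.

S_4 ≈ 78.2174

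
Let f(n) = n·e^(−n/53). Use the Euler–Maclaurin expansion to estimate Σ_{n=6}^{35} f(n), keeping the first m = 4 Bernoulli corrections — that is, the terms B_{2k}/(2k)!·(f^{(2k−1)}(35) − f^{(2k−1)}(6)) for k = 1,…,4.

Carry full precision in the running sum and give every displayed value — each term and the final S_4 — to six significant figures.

S_4 ≈ 394.286

Integral: ∫_6^35 x·e^(−x/53) dx = 382.617.
Boundary: ½(f(6) + f(35)) = ½(5.35779 + 18.0830) = 11.7204.
So far: 394.338.
k=1: B_{2}/(2)! × [f^{(1)}(35) − f^{(1)}(6)] = 1/12 × (0.175468 − 0.791875) = -0.0513672.
Partial sum through k=1: 394.286.
k=2: B_{4}/(4)! × [f^{(3)}(35) − f^{(3)}(6)] = −1/720 × (0.000430324 − 0.000917695) = 6.76904e-07.
Partial sum through k=2: 394.286.
k=3: B_{6}/(6)! × [f^{(5)}(35) − f^{(5)}(6)] = 1/30240 × (2.84152e-07 − 5.53038e-07) = -8.89174e-12.
Partial sum through k=3: 394.286.
k=4: B_{8}/(8)! × [f^{(7)}(35) − f^{(7)}(6)] = −1/1209600 × (1.47778e-10 − 2.77457e-10) = 1.07208e-16.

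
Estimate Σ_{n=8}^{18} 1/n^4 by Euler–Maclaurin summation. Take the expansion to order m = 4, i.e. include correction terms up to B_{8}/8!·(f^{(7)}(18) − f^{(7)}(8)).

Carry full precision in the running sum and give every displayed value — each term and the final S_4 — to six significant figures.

Integral: ∫_8^18 1/x^4 dx = 0.000593886.
Endpoint term: (f(8) + f(18))/2 = (0.000244141 + 9.52599e-06)/2 = 0.000126833.
So far: 0.000720719.
Correction k=1: B_{2}/2! · (f^{(1)}(18) − f^{(1)}(8)) = 1/12 · (-2.11689e-06 − (-0.000122070)) = 9.99612e-06.
Partial sum through k=1: 0.000730715.
Correction k=2: B_{4}/4! · (f^{(3)}(18) − f^{(3)}(8)) = −1/720 · (-1.96008e-07 − (-5.72205e-05)) = -7.92006e-08.
Partial sum through k=2: 0.000730636.
Correction k=3: B_{6}/6! · (f^{(5)}(18) − f^{(5)}(8)) = 1/30240 · (-3.38779e-08 − (-5.00679e-05)) = 1.65456e-09.
Partial sum through k=3: 0.000730638.
Correction k=4: B_{8}/8! · (f^{(7)}(18) − f^{(7)}(8)) = −1/1209600 · (-9.41053e-09 − (-7.04080e-05)) = -5.81999e-11.

S_4 ≈ 0.000730638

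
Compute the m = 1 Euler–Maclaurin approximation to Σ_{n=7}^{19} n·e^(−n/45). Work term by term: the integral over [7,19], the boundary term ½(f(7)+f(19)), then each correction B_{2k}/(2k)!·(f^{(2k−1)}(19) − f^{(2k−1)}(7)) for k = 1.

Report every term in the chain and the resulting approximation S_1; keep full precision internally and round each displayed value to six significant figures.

Integral: ∫_7^19 x·e^(−x/45) dx = 114.804.
½[f(7) + f(19)] = ½[5.99158 + 12.4562] = 9.22388.
Integral + boundary = 124.028.
Correction k=1: B_{2}/2! · (f^{(1)}(19) − f^{(1)}(7)) = 1/12 · (0.378784 − 0.722793) = -0.0286674.

S_1 ≈ 123.999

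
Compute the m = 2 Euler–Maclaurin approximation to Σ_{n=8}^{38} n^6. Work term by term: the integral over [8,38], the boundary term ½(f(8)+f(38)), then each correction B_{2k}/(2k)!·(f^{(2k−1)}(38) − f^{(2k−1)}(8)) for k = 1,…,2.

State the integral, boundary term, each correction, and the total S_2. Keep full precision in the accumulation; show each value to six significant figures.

S_2 ≈ 1.78900e+10

Integral: ∫_8^38 x^6 dx = 1.63448e+10.
Endpoint term: (f(8) + f(38))/2 = (262144 + 3.01094e+09)/2 = 1.50560e+09.
So far: 1.78504e+10.
Correction k=1: B_{2}/2! · (f^{(1)}(38) − f^{(1)}(8)) = 1/12 · (4.75411e+08 − 196608) = 3.96012e+07.
Running total after k=1: 1.78900e+10.
Correction k=2: B_{4}/4! · (f^{(3)}(38) − f^{(3)}(8)) = −1/720 · (6.58464e+06 − 61440.0) = -9060.00.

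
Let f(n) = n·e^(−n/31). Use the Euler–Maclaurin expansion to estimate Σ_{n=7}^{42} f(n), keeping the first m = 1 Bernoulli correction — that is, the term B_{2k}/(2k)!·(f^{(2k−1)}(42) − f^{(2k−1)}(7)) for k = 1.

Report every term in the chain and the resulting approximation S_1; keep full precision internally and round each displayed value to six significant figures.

The integral term ∫_7^42 x·e^(−x/31) dx = 356.065.
Boundary: ½(f(7) + f(42)) = ½(5.58511 + 10.8355) = 8.21032.
Running total after boundary: 364.275.
Order-1 term: 1/12 · (-0.0915444 − 0.617708) = -0.0591044.

S_1 ≈ 364.216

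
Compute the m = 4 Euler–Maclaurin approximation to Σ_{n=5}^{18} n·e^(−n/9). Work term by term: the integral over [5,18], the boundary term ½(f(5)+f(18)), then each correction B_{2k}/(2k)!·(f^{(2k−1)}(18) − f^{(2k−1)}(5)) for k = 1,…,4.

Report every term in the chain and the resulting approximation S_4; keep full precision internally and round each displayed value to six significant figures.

Integral: ∫_5^18 x·e^(−x/9) dx = 39.4065.
Boundary: ½(f(5) + f(18)) = ½(2.86877 + 2.43604) = 2.65240.
Integral + boundary = 42.0589.
k=1: B_{2}/(2)! × [f^{(1)}(18) − f^{(1)}(5)] = 1/12 × (-0.135335 − 0.255002) = -0.0325281.
After k=1: 42.0263.
k=2: B_{4}/(4)! × [f^{(3)}(18) − f^{(3)}(5)] = −1/720 × (0.00167081 − 0.0173149) = 2.17279e-05.
After k=2: 42.0264.
k=3: B_{6}/(6)! × [f^{(5)}(18) − f^{(5)}(5)] = 1/30240 × (6.18817e-05 − 0.000388663) = -1.08062e-08.
After k=3: 42.0264.
k=4: B_{8}/(8)! × [f^{(7)}(18) − f^{(7)}(5)] = −1/1209600 × (1.27329e-06 − 6.95754e-06) = 4.69928e-12.

S_4 ≈ 42.0264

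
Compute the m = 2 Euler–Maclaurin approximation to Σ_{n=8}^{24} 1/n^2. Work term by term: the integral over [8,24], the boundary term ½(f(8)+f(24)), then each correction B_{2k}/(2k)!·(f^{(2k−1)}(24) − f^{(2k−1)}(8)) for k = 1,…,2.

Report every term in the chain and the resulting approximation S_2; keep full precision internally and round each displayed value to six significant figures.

∫_8^24 1/x^2 dx evaluates to 0.0833333.
Endpoint term: (f(8) + f(24))/2 = (0.0156250 + 0.00173611)/2 = 0.00868056.
Integral + boundary = 0.0920139.
Order-1 term: 1/12 · (-0.000144676 − (-0.00390625)) = 0.000313465.
Running total after k=1: 0.0923274.
Order-2 term: −1/720 · (-3.01408e-06 − (-0.000732422)) = -1.01307e-06.

S_2 ≈ 0.0923263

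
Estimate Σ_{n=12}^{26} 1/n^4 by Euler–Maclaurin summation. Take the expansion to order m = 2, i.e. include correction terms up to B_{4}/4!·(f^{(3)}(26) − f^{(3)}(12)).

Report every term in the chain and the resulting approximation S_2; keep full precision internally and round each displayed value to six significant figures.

S_2 ≈ 0.000200450

Integral: ∫_12^26 1/x^4 dx = 0.000173936.
Boundary: ½(f(12) + f(26)) = ½(4.82253e-05 + 2.18830e-06) = 2.52068e-05.
Running total after boundary: 0.000199143.
k=1: B_{2}/(2)! × [f^{(1)}(26) − f^{(1)}(12)] = 1/12 × (-3.36661e-07 − (-1.60751e-05)) = 1.31154e-06.
After k=1: 0.000200454.
k=2: B_{4}/(4)! × [f^{(3)}(26) − f^{(3)}(12)] = −1/720 × (-1.49406e-08 − (-3.34898e-06)) = -4.63061e-09.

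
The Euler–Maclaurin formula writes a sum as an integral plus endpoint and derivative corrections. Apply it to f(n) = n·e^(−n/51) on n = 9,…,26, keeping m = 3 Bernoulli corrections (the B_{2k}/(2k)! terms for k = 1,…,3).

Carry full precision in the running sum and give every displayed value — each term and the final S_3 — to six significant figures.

Integral: ∫_9^26 x·e^(−x/51) dx = 206.355.
½[f(9) + f(26)] = ½[7.54401 + 15.6159] = 11.5800.
Integral + boundary = 217.935.
Order-1 term: 1/12 · (0.294418 − 0.690302) = -0.0329903.
Running total after k=1: 217.902.
Order-2 term: −1/720 · (0.000575027 − 0.000909938) = 4.65154e-07.
Running total after k=2: 217.902.
Order-3 term: 1/30240 · (3.98639e-07 − 5.97646e-07) = -6.58093e-12.

S_3 ≈ 217.902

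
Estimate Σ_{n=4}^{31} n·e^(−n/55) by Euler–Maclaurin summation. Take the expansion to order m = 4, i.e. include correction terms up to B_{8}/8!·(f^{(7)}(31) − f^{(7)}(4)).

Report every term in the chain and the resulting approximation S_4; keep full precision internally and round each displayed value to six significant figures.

S_4 ≈ 335.996

∫_4^31 x·e^(−x/55) dx evaluates to 325.366.
Endpoint term: (f(4) + f(31))/2 = (3.71942 + 17.6432)/2 = 10.6813.
Integral + boundary = 336.047.
Correction k=1: B_{2}/2! · (f^{(1)}(31) − f^{(1)}(4)) = 1/12 · (0.248350 − 0.862229) = -0.0511565.
After k=1: 335.996.
Correction k=2: B_{4}/4! · (f^{(3)}(31) − f^{(3)}(4)) = −1/720 · (0.000458387 − 0.000899814) = 6.13093e-07.
After k=2: 335.996.
Correction k=3: B_{6}/6! · (f^{(5)}(31) − f^{(5)}(4)) = 1/30240 · (2.75926e-07 − 5.00692e-07) = -7.43275e-12.
After k=3: 335.996.
Correction k=4: B_{8}/8! · (f^{(7)}(31) − f^{(7)}(4)) = −1/1209600 · (1.32337e-10 − 2.32703e-10) = 8.29744e-17.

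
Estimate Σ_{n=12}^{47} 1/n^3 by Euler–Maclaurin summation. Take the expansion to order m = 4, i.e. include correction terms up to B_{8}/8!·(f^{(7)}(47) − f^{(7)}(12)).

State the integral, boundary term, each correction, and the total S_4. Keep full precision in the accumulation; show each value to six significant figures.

The integral term ∫_12^47 1/x^3 dx = 0.00324588.
Boundary: ½(f(12) + f(47)) = ½(0.000578704 + 9.63178e-06) = 0.000294168.
Running total after boundary: 0.00354004.
k=1: B_{2}/(2)! × [f^{(1)}(47) − f^{(1)}(12)] = 1/12 × (-6.14794e-07 − (-0.000144676)) = 1.20051e-05.
Partial sum through k=1: 0.00355205.
k=2: B_{4}/(4)! × [f^{(3)}(47) − f^{(3)}(12)] = −1/720 × (-5.56627e-09 − (-2.00939e-05)) = -2.79004e-08.
Partial sum through k=2: 0.00355202.
k=3: B_{6}/(6)! × [f^{(5)}(47) − f^{(5)}(12)] = 1/30240 × (-1.05832e-10 − (-5.86071e-06)) = 1.93803e-10.
Partial sum through k=3: 0.00355202.
k=4: B_{8}/(8)! × [f^{(7)}(47) − f^{(7)}(12)] = −1/1209600 × (-3.44949e-12 − (-2.93036e-06)) = -2.42258e-12.

S_4 ≈ 0.00355202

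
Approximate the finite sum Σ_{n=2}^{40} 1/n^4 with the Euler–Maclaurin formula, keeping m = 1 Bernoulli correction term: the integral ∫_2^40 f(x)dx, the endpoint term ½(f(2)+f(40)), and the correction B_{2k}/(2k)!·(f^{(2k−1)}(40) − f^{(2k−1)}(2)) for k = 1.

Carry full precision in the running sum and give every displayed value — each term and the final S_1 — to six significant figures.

∫_2^40 1/x^4 dx evaluates to 0.0416615.
½[f(2) + f(40)] = ½[0.0625000 + 3.90625e-07] = 0.0312502.
Integral + boundary = 0.0729117.
k=1: B_{2}/(2)! × [f^{(1)}(40) − f^{(1)}(2)] = 1/12 × (-3.90625e-08 − (-0.125000)) = 0.0104167.

S_1 ≈ 0.0833283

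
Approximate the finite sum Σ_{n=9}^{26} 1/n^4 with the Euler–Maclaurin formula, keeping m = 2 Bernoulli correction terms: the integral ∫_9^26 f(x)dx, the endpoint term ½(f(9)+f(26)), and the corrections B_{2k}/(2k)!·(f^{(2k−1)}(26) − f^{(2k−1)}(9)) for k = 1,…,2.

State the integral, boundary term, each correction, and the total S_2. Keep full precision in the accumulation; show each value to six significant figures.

The integral term ∫_9^26 1/x^4 dx = 0.000438282.
½[f(9) + f(26)] = ½[0.000152416 + 2.18830e-06] = 7.73020e-05.
Running total after boundary: 0.000515584.
k=1: B_{2}/(2)! × [f^{(1)}(26) − f^{(1)}(9)] = 1/12 × (-3.36661e-07 − (-6.77404e-05)) = 5.61697e-06.
Partial sum through k=1: 0.000521201.
k=2: B_{4}/(4)! × [f^{(3)}(26) − f^{(3)}(9)] = −1/720 × (-1.49406e-08 − (-2.50890e-05)) = -3.48251e-08.

S_2 ≈ 0.000521166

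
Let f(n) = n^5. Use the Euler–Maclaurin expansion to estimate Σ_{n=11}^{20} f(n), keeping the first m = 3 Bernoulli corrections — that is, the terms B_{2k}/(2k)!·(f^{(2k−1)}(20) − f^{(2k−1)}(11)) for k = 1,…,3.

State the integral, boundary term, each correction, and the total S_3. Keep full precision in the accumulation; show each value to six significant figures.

S_3 ≈ 1.21125e+07

Integral: ∫_11^20 x^5 dx = 1.03714e+07.
½[f(11) + f(20)] = ½[161051 + 3.20000e+06] = 1.68053e+06.
Running total after boundary: 1.20519e+07.
Correction k=1: B_{2}/2! · (f^{(1)}(20) − f^{(1)}(11)) = 1/12 · (800000 − 73205.0) = 60566.2.
Partial sum through k=1: 1.21125e+07.
Correction k=2: B_{4}/4! · (f^{(3)}(20) − f^{(3)}(11)) = −1/720 · (24000.0 − 7260.00) = -23.2500.
Partial sum through k=2: 1.21125e+07.
Correction k=3: B_{6}/6! · (f^{(5)}(20) − f^{(5)}(11)) = 1/30240 · (120.000 − 120.000) = 0.00000.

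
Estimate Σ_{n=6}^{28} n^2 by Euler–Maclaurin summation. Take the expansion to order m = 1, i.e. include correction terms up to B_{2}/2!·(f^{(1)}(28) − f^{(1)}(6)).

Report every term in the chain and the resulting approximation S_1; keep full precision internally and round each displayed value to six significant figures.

∫_6^28 x^2 dx evaluates to 7245.33.
Boundary: ½(f(6) + f(28)) = ½(36.0000 + 784.000) = 410.000.
So far: 7655.33.
Correction k=1: B_{2}/2! · (f^{(1)}(28) − f^{(1)}(6)) = 1/12 · (56.0000 − 12.0000) = 3.66667.

S_1 ≈ 7659.00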